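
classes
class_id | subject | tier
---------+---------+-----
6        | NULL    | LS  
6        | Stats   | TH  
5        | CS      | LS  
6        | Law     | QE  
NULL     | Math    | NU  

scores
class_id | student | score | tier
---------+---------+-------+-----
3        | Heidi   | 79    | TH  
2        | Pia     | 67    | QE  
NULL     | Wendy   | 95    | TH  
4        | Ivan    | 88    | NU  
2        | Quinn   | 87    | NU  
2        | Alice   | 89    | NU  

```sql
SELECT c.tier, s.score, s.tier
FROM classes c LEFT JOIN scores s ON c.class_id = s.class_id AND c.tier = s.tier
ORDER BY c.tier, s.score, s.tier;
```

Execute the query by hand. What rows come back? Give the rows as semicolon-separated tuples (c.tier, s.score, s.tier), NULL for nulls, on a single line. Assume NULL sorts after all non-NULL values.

LEFT JOIN keeps every row from `classes`; unmatched rows get NULL for `scores`'s columns.
Matching on c.class_id = s.class_id AND c.tier = s.tier. A NULL in a compared column never satisfies the condition.
- c[0] class_id=6, tier=LS → no match; kept with NULLs on the s side.
- c[1] class_id=6, tier=TH → no match; kept with NULLs on the s side.
- c[2] class_id=5, tier=LS → no match; kept with NULLs on the s side.
- c[3] class_id=6, tier=QE → no match; kept with NULLs on the s side.
- c[4] class_id=NULL, tier=NU → no match; kept with NULLs on the s side.
After projecting and ordering:
c.tier | s.score | s.tier
LS | NULL | NULL
LS | NULL | NULL
NU | NULL | NULL
QE | NULL | NULL
TH | NULL | NULL

(LS, NULL, NULL); (LS, NULL, NULL); (NU, NULL, NULL); (QE, NULL, NULL); (TH, NULL, NULL)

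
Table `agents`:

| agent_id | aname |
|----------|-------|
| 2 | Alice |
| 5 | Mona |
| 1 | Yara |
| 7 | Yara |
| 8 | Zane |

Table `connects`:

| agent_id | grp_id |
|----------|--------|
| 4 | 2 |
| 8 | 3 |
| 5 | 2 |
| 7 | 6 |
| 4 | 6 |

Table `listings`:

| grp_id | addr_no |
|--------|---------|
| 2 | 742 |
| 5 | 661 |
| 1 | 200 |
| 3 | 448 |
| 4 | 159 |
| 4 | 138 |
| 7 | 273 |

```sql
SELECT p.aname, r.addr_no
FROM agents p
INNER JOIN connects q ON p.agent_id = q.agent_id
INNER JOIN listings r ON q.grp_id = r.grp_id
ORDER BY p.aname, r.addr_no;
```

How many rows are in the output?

2

Step 1 — p INNER JOIN q on agent_id → 3 row(s).
Then INNER JOIN `listings r` on grp_id: keep only rows whose q.grp_id appears in r.
Result: 2 row(s).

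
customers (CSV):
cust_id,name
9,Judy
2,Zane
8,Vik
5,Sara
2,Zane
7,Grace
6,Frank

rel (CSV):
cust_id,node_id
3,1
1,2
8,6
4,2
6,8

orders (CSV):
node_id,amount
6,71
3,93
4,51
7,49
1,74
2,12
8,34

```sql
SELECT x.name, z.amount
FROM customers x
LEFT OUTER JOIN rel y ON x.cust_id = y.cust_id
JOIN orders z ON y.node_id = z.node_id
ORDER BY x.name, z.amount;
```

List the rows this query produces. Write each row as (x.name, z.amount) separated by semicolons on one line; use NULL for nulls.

(Frank, 34); (Vik, 71)

Evaluate left to right. First `customers x LEFT JOIN rel y` on cust_id: 7 row(s).
Then INNER JOIN `orders z` on node_id: keep only rows whose y.node_id appears in z.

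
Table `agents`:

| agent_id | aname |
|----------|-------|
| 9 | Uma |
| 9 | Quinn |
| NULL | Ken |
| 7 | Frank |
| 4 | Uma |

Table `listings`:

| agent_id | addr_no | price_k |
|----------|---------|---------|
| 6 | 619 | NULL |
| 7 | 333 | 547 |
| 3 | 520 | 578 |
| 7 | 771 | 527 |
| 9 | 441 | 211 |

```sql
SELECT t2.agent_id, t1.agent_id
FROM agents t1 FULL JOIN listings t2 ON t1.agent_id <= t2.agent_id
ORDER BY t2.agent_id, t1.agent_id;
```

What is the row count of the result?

FULL OUTER JOIN keeps every row from both sides; unmatched rows get NULL for the other side's columns.
Matching on t1.agent_id <= t2.agent_id. A NULL in a compared column never satisfies the condition.
- t1 row (agent_id=9): matches 1 t2 row(s) → 1 output row(s).
- t1 row (agent_id=9): matches 1 t2 row(s) → 1 output row(s).
- t1 row (agent_id=NULL): no match → kept, t2 columns NULL.
- t1 row (agent_id=7): matches 3 t2 row(s) → 3 output row(s).
- t1 row (agent_id=4): matches 4 t2 row(s) → 4 output row(s).
- 1 row(s) from t2 found no t1 partner → padded with NULL.
Total: 9 matched + 2 padded = 11 rows.

11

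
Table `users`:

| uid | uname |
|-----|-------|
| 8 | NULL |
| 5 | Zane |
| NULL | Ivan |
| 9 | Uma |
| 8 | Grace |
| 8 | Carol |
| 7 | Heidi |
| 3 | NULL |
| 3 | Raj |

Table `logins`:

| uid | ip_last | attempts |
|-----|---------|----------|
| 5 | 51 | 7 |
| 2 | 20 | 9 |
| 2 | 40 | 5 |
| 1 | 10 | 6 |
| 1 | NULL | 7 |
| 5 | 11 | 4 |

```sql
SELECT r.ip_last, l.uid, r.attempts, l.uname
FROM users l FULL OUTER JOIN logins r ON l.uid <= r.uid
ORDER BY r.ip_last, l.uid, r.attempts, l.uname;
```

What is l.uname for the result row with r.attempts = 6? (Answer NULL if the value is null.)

NULL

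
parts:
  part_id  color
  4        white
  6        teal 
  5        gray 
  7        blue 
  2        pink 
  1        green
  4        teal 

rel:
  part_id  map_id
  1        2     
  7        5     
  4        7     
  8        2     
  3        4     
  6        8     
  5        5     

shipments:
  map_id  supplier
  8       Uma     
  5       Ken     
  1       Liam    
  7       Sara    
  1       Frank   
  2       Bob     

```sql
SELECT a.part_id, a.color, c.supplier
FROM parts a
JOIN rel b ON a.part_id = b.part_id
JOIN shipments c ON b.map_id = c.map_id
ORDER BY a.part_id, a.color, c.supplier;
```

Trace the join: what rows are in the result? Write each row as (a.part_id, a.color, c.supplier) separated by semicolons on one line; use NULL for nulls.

Evaluate left to right. First `parts a INNER JOIN rel b` on part_id: 6 row(s).
Then INNER JOIN `shipments c` on map_id: keep only rows whose b.map_id appears in c.

(1, green, Bob); (4, teal, Sara); (4, white, Sara); (5, gray, Ken); (6, teal, Uma); (7, blue, Ken)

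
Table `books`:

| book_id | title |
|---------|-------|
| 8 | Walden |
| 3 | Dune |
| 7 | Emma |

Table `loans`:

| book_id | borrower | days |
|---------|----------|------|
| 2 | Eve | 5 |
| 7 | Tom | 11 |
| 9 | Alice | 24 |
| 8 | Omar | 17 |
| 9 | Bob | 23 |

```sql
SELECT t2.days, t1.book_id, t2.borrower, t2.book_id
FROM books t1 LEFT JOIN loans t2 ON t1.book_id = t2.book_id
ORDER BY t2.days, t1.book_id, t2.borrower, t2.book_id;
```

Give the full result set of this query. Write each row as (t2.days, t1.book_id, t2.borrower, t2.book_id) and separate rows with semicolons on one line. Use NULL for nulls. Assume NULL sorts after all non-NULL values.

(11, 7, Tom, 7); (17, 8, Omar, 8); (NULL, 3, NULL, NULL)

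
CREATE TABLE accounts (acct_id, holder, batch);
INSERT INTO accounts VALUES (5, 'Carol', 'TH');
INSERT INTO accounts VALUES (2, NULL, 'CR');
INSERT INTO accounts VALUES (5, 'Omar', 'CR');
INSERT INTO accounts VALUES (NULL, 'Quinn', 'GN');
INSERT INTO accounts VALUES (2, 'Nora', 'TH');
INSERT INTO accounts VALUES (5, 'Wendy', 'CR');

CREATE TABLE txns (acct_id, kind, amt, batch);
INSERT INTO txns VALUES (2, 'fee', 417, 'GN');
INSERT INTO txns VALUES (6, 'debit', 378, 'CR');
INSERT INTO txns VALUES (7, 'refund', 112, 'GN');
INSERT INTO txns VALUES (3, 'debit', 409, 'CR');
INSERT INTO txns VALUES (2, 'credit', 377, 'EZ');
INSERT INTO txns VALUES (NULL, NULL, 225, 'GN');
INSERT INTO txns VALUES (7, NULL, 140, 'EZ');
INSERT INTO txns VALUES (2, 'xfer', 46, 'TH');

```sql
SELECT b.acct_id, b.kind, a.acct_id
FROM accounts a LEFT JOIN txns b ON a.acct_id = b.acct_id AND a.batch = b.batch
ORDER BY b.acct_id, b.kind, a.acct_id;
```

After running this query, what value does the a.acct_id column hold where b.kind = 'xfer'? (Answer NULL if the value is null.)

LEFT JOIN keeps every row from `accounts`; unmatched rows get NULL for `txns`'s columns.
Matching on a.acct_id = b.acct_id AND a.batch = b.batch. A NULL in a compared column never satisfies the condition.
Matched pairs: 1; unmatched a rows kept: 5.

2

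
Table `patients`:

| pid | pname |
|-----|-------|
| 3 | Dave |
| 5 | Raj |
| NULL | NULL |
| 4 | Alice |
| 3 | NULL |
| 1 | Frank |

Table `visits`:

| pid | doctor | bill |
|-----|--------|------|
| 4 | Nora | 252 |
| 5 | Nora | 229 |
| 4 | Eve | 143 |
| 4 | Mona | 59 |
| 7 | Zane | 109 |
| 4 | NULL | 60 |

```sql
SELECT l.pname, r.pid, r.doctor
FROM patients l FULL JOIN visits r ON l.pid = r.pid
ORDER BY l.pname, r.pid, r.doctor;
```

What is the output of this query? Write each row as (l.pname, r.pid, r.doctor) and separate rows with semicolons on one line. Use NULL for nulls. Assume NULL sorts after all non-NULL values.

(Alice, 4, Eve); (Alice, 4, Mona); (Alice, 4, Nora); (Alice, 4, NULL); (Dave, NULL, NULL); (Frank, NULL, NULL); (Raj, 5, Nora); (NULL, 7, Zane); (NULL, NULL, NULL); (NULL, NULL, NULL)

FULL OUTER JOIN keeps every row from both sides; unmatched rows get NULL for the other side's columns.
Matching on l.pid = r.pid. A NULL in a compared column never satisfies the condition.
- l[0] pid=3 → no match; kept with NULLs on the r side.
- l[1] pid=5 → 1 match(es) in r → 1 row(s).
- l[2] pid=NULL → no match; kept with NULLs on the r side.
- l[3] pid=4 → 4 match(es) in r → 4 row(s).
- l[4] pid=3 → no match; kept with NULLs on the r side.
- l[5] pid=1 → no match; kept with NULLs on the r side.
- 1 r row(s) had no l match → kept, l columns NULL.
After projecting and ordering:
l.pname | r.pid | r.doctor
Alice | 4 | Eve
Alice | 4 | Mona
Alice | 4 | Nora
Alice | 4 | NULL
Dave | NULL | NULL
Frank | NULL | NULL
Raj | 5 | Nora
NULL | 7 | Zane
NULL | NULL | NULL
NULL | NULL | NULL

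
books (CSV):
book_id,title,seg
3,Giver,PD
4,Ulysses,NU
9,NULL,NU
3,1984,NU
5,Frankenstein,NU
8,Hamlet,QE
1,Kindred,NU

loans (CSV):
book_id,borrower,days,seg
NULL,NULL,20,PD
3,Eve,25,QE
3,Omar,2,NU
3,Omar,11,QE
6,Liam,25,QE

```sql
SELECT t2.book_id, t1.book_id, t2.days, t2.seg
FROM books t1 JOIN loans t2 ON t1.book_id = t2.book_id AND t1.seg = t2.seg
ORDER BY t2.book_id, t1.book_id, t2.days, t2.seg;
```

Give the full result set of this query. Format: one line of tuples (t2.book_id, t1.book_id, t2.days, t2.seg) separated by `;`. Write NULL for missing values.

(3, 3, 2, NU)

INNER JOIN keeps only pairs where the ON condition holds.
Matching on t1.book_id = t2.book_id AND t1.seg = t2.seg. A NULL in a compared column never satisfies the condition.
- book_id=3, seg=PD: no matching t2 row, dropped.
- book_id=4, seg=NU: no matching t2 row, dropped.
- book_id=9, seg=NU: no matching t2 row, dropped.
- book_id=3, seg=NU: 1 matching t2 row(s), so 1 row(s) emitted.
- book_id=5, seg=NU: no matching t2 row, dropped.
- book_id=8, seg=QE: no matching t2 row, dropped.
- book_id=1, seg=NU: no matching t2 row, dropped.
After projecting and ordering:
t2.book_id | t1.book_id | t2.days | t2.seg
3 | 3 | 2 | NU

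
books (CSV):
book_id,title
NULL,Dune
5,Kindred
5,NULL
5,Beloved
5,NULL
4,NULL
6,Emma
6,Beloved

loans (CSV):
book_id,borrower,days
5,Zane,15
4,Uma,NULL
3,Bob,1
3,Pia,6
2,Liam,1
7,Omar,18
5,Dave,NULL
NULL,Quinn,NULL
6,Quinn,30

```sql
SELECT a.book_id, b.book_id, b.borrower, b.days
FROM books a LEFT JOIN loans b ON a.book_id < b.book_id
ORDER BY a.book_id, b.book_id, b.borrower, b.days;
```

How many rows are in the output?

LEFT JOIN keeps every row from `books`; unmatched rows get NULL for `loans`'s columns.
Matching on a.book_id < b.book_id. A NULL in a compared column never satisfies the condition.
- a (book_id=NULL) has no partner → padded with NULL.
- a (book_id=5) pairs with 2 row(s) of b.
- a (book_id=5) pairs with 2 row(s) of b.
- a (book_id=5) pairs with 2 row(s) of b.
- a (book_id=5) pairs with 2 row(s) of b.
- a (book_id=4) pairs with 4 row(s) of b.
- a (book_id=6) pairs with 1 row(s) of b.
- a (book_id=6) pairs with 1 row(s) of b.
Total: 14 matched + 1 padded = 15 rows.

15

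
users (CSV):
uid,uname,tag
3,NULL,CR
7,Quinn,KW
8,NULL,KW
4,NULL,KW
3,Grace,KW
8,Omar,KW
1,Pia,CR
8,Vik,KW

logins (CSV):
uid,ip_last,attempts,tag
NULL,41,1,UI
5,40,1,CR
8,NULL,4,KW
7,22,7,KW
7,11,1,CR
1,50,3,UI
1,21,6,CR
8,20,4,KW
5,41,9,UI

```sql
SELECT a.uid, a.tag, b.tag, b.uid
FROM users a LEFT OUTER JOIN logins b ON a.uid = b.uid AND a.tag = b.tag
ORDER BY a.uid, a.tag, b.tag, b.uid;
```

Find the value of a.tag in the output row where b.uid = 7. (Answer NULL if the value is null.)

KW

LEFT JOIN keeps every row from `users`; unmatched rows get NULL for `logins`'s columns.
Matching on a.uid = b.uid AND a.tag = b.tag. A NULL in a compared column never satisfies the condition.
- a[0] uid=3, tag=CR → no match; kept with NULLs on the b side.
- a[1] uid=7, tag=KW → 1 match(es) in b → 1 row(s).
- a[2] uid=8, tag=KW → 2 match(es) in b → 2 row(s).
- a[3] uid=4, tag=KW → no match; kept with NULLs on the b side.
- a[4] uid=3, tag=KW → no match; kept with NULLs on the b side.
- a[5] uid=8, tag=KW → 2 match(es) in b → 2 row(s).
- a[6] uid=1, tag=CR → 1 match(es) in b → 1 row(s).
- a[7] uid=8, tag=KW → 2 match(es) in b → 2 row(s).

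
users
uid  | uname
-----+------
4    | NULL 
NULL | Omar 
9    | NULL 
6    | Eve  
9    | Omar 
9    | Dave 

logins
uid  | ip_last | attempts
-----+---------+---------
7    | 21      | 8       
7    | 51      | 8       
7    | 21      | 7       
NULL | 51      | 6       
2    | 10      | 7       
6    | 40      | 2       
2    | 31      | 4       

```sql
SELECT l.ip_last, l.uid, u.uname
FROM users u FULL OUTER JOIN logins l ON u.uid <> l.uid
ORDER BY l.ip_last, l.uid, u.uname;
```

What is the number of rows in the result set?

31

FULL OUTER JOIN keeps every row from both sides; unmatched rows get NULL for the other side's columns.
Matching on u.uid <> l.uid. A NULL in a compared column never satisfies the condition.
Matched pairs: 29; unmatched u rows kept: 1; unmatched l rows kept: 1.
Total: 29 matched + 2 padded = 31 rows.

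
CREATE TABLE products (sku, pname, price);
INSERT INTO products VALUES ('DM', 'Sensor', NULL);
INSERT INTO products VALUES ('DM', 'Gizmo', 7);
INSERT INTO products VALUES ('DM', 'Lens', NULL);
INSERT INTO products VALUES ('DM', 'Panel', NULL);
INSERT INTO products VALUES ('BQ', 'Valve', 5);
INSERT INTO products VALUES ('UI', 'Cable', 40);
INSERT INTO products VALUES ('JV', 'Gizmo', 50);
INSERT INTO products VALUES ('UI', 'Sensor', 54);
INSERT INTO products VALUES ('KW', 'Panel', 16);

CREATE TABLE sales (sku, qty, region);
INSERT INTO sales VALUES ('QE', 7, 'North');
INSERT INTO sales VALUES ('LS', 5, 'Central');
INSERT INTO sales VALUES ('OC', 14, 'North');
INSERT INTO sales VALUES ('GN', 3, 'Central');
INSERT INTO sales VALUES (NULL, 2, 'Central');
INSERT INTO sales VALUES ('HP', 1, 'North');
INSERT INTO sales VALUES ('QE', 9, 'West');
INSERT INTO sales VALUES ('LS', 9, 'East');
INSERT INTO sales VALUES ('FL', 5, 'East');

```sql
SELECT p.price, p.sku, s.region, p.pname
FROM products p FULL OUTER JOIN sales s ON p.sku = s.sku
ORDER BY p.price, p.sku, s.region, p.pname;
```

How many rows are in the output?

18

FULL OUTER JOIN keeps every row from both sides; unmatched rows get NULL for the other side's columns.
Matching on p.sku = s.sku. A NULL in a compared column never satisfies the condition.
Matched pairs: 0; unmatched p rows kept: 9; unmatched s rows kept: 9.
Total: 0 matched + 18 padded = 18 rows.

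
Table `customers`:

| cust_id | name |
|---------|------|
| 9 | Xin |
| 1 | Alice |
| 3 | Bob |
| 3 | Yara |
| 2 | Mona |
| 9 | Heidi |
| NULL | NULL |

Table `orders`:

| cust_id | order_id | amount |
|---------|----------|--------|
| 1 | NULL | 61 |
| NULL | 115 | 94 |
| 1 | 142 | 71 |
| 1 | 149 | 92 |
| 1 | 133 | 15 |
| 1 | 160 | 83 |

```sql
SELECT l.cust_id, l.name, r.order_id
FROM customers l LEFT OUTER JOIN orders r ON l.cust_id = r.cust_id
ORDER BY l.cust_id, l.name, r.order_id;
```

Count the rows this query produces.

11

LEFT JOIN keeps every row from `customers`; unmatched rows get NULL for `orders`'s columns.
Matching on l.cust_id = r.cust_id. A NULL in a compared column never satisfies the condition.
- l row (cust_id=9): no match → kept, r columns NULL.
- l row (cust_id=1): matches 5 r row(s) → 5 output row(s).
- l row (cust_id=3): no match → kept, r columns NULL.
- l row (cust_id=3): no match → kept, r columns NULL.
- l row (cust_id=2): no match → kept, r columns NULL.
- l row (cust_id=9): no match → kept, r columns NULL.
- l row (cust_id=NULL): no match → kept, r columns NULL.
Total: 5 matched + 6 padded = 11 rows.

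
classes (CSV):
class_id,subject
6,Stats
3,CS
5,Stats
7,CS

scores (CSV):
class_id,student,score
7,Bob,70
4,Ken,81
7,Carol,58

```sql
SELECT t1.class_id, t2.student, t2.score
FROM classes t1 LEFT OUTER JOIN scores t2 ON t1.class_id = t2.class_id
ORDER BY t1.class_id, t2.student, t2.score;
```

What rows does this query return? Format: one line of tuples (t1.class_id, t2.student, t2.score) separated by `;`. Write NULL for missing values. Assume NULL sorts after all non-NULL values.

LEFT JOIN keeps every row from `classes`; unmatched rows get NULL for `scores`'s columns.
Matching on t1.class_id = t2.class_id.
- t1 (class_id=6) has no partner → padded with NULL.
- t1 (class_id=3) has no partner → padded with NULL.
- t1 (class_id=5) has no partner → padded with NULL.
- t1 (class_id=7) pairs with 2 row(s) of t2.
After projecting and ordering:
t1.class_id | t2.student | t2.score
3 | NULL | NULL
5 | NULL | NULL
6 | NULL | NULL
7 | Bob | 70
7 | Carol | 58

(3, NULL, NULL); (5, NULL, NULL); (6, NULL, NULL); (7, Bob, 70); (7, Carol, 58)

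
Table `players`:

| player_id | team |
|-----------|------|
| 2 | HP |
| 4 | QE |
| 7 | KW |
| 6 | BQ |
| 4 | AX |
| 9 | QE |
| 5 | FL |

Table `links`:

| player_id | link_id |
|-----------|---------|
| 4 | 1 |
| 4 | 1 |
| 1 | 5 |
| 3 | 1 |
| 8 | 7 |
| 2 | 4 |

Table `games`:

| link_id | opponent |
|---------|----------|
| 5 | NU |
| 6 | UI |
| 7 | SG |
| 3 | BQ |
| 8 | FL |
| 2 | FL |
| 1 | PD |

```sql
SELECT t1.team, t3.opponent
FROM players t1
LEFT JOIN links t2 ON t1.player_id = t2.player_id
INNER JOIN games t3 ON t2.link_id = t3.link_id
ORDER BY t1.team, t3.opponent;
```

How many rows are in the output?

Step 1 — t1 LEFT JOIN t2 on player_id → 9 row(s).
Then INNER JOIN `games t3` on link_id: keep only rows whose t2.link_id appears in t3.
Result: 4 row(s).

4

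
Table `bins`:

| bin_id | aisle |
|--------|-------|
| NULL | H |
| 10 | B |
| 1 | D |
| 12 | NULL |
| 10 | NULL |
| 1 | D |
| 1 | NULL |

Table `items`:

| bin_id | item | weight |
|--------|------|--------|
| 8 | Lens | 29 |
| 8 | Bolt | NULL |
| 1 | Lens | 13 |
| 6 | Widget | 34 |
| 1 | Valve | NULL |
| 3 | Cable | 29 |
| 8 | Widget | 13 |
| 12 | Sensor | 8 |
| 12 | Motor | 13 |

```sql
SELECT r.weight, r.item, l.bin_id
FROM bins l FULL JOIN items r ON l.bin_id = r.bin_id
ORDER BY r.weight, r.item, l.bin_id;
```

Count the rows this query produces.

16

FULL OUTER JOIN keeps every row from both sides; unmatched rows get NULL for the other side's columns.
Matching on l.bin_id = r.bin_id. A NULL in a compared column never satisfies the condition.
Matched pairs: 8; unmatched l rows kept: 3; unmatched r rows kept: 5.
Total: 8 matched + 8 padded = 16 rows.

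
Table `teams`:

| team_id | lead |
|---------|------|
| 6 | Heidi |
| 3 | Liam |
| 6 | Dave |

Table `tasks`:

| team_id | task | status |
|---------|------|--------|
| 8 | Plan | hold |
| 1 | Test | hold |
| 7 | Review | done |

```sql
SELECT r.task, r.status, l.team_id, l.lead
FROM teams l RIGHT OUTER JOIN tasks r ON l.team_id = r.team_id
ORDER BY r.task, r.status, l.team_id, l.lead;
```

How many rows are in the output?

RIGHT JOIN keeps every row from `tasks`; unmatched rows get NULL for `teams`'s columns.
Matching on l.team_id = r.team_id.
- team_id=6: no matching r row.
- team_id=3: no matching r row.
- team_id=6: no matching r row.
- 3 row(s) from r found no l partner → padded with NULL.
Total: 0 matched + 3 padded = 3 rows.

3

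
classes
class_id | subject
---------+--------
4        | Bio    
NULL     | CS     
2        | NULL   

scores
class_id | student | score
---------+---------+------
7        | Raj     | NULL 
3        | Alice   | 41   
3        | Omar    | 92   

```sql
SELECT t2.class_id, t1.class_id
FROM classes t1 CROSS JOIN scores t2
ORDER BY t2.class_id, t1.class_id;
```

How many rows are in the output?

9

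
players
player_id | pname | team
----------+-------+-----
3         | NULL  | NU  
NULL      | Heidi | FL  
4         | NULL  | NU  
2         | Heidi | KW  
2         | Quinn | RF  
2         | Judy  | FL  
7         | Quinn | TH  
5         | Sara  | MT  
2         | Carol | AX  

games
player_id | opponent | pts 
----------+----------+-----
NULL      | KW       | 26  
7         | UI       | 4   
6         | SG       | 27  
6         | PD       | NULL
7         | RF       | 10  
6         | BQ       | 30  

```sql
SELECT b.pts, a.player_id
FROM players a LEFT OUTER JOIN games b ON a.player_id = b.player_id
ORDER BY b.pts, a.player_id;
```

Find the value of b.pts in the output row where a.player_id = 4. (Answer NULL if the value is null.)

LEFT JOIN keeps every row from `players`; unmatched rows get NULL for `games`'s columns.
Matching on a.player_id = b.player_id. A NULL in a compared column never satisfies the condition.
- a row (player_id=3): no match → kept, b columns NULL.
- a row (player_id=NULL): no match → kept, b columns NULL.
- a row (player_id=4): no match → kept, b columns NULL.
- a row (player_id=2): no match → kept, b columns NULL.
- a row (player_id=2): no match → kept, b columns NULL.
- a row (player_id=2): no match → kept, b columns NULL.
- a row (player_id=7): matches 2 b row(s) → 2 output row(s).
- a row (player_id=5): no match → kept, b columns NULL.
- a row (player_id=2): no match → kept, b columns NULL.

NULL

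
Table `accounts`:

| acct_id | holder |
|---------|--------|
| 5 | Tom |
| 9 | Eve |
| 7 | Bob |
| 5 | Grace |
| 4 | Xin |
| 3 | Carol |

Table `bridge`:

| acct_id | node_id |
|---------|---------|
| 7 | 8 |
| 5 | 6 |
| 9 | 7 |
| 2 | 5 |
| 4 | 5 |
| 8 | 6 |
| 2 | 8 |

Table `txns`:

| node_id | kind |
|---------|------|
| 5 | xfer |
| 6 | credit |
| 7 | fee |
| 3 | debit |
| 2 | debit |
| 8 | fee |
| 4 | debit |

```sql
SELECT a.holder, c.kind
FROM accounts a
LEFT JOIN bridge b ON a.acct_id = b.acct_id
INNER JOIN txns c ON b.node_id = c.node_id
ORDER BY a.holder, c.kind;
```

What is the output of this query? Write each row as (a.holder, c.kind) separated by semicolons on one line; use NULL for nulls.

Evaluate left to right. First `accounts a LEFT JOIN bridge b` on acct_id: 6 row(s).
Then INNER JOIN `txns c` on node_id: keep only rows whose b.node_id appears in c.

(Bob, fee); (Eve, fee); (Grace, credit); (Tom, credit); (Xin, xfer)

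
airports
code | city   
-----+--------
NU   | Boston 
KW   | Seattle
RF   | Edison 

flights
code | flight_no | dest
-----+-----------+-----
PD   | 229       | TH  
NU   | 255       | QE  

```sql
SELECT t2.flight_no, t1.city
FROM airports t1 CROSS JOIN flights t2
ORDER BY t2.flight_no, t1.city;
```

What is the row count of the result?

6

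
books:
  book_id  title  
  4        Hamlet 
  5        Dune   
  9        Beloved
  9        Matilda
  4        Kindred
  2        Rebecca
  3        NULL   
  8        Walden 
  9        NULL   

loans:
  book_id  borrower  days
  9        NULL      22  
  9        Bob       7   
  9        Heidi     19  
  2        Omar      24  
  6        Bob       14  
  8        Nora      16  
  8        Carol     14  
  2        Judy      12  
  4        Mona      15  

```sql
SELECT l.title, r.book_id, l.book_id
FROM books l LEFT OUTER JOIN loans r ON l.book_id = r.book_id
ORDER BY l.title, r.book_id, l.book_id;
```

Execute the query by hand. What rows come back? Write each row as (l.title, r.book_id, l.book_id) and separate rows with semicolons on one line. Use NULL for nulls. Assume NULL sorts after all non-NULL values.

(Beloved, 9, 9); (Beloved, 9, 9); (Beloved, 9, 9); (Dune, NULL, 5); (Hamlet, 4, 4); (Kindred, 4, 4); (Matilda, 9, 9); (Matilda, 9, 9); (Matilda, 9, 9); (Rebecca, 2, 2); (Rebecca, 2, 2); (Walden, 8, 8); (Walden, 8, 8); (NULL, 9, 9); (NULL, 9, 9); (NULL, 9, 9); (NULL, NULL, 3)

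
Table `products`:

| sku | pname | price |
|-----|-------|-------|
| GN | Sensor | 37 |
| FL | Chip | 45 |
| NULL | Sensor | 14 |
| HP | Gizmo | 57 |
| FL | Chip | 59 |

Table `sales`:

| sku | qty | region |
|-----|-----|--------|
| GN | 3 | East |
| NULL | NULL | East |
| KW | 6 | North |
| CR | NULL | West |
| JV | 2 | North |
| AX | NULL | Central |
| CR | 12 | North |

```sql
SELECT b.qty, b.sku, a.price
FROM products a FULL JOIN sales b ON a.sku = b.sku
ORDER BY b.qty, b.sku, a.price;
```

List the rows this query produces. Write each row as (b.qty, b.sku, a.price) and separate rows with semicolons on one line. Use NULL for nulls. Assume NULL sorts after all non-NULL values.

FULL OUTER JOIN keeps every row from both sides; unmatched rows get NULL for the other side's columns.
Matching on a.sku = b.sku. A NULL in a compared column never satisfies the condition.
- a (sku=GN) pairs with 1 row(s) of b.
- a (sku=FL) has no partner → padded with NULL.
- a (sku=NULL) has no partner → padded with NULL.
- a (sku=HP) has no partner → padded with NULL.
- a (sku=FL) has no partner → padded with NULL.
- 6 b row(s) had no a match → kept, a columns NULL.

(2, JV, NULL); (3, GN, 37); (6, KW, NULL); (12, CR, NULL); (NULL, AX, NULL); (NULL, CR, NULL); (NULL, NULL, 14); (NULL, NULL, 45); (NULL, NULL, 57); (NULL, NULL, 59); (NULL, NULL, NULL)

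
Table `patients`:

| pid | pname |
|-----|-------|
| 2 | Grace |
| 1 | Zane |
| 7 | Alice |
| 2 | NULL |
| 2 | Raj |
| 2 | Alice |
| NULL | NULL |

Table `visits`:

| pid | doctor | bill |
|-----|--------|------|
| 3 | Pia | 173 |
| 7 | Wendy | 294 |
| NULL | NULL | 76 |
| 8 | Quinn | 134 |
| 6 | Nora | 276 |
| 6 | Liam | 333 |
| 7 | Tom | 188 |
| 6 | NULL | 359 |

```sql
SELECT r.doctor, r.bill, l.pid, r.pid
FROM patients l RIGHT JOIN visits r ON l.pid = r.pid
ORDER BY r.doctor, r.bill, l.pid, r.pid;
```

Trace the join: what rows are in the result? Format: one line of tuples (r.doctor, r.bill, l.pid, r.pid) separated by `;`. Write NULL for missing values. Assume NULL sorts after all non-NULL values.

(Liam, 333, NULL, 6); (Nora, 276, NULL, 6); (Pia, 173, NULL, 3); (Quinn, 134, NULL, 8); (Tom, 188, 7, 7); (Wendy, 294, 7, 7); (NULL, 76, NULL, NULL); (NULL, 359, NULL, 6)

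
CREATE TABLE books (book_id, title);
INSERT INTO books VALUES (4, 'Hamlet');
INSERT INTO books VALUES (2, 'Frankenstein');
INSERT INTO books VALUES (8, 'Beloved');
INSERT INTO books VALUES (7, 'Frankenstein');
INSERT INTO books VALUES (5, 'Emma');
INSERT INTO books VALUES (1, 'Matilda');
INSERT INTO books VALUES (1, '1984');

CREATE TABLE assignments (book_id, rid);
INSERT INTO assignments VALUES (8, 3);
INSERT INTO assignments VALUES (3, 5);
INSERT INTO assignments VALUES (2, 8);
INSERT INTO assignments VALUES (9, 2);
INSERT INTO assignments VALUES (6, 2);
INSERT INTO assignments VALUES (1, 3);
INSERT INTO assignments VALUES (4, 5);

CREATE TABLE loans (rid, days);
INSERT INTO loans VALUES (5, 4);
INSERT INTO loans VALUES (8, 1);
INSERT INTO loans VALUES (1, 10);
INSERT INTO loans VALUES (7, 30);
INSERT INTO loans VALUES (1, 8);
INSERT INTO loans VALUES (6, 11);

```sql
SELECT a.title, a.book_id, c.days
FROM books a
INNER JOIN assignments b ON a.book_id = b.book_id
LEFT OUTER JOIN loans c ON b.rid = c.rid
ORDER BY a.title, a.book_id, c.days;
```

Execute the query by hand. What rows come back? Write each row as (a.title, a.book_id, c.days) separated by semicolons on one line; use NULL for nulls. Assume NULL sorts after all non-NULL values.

(1984, 1, NULL); (Beloved, 8, NULL); (Frankenstein, 2, 1); (Hamlet, 4, 4); (Matilda, 1, NULL)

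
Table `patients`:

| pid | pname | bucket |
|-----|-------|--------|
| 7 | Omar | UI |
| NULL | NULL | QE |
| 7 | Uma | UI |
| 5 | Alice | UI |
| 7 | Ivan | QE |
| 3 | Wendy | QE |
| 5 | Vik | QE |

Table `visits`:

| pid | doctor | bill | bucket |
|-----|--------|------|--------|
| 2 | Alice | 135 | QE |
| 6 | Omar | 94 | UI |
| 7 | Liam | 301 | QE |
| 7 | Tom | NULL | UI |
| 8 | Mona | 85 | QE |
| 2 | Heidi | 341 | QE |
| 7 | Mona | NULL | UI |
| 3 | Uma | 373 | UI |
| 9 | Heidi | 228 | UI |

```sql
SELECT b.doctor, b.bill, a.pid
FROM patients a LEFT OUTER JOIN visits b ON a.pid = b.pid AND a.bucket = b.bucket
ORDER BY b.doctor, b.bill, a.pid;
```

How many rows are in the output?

LEFT JOIN keeps every row from `patients`; unmatched rows get NULL for `visits`'s columns.
Matching on a.pid = b.pid AND a.bucket = b.bucket. A NULL in a compared column never satisfies the condition.
- a[0] pid=7, bucket=UI → 2 match(es) in b → 2 row(s).
- a[1] pid=NULL, bucket=QE → no match; kept with NULLs on the b side.
- a[2] pid=7, bucket=UI → 2 match(es) in b → 2 row(s).
- a[3] pid=5, bucket=UI → no match; kept with NULLs on the b side.
- a[4] pid=7, bucket=QE → 1 match(es) in b → 1 row(s).
- a[5] pid=3, bucket=QE → no match; kept with NULLs on the b side.
- a[6] pid=5, bucket=QE → no match; kept with NULLs on the b side.
Total: 5 matched + 4 padded = 9 rows.

9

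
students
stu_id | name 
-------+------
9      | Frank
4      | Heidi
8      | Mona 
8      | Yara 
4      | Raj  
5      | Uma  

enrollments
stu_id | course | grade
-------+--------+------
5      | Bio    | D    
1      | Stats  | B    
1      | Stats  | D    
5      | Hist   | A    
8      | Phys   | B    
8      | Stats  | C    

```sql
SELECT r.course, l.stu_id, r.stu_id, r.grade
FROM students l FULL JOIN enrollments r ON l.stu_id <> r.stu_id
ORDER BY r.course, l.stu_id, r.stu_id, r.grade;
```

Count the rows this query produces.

FULL OUTER JOIN keeps every row from both sides; unmatched rows get NULL for the other side's columns.
Matching on l.stu_id <> r.stu_id.
- stu_id=9: 6 matching r row(s), so 6 row(s) emitted.
- stu_id=4: 6 matching r row(s), so 6 row(s) emitted.
- stu_id=8: 4 matching r row(s), so 4 row(s) emitted.
- stu_id=8: 4 matching r row(s), so 4 row(s) emitted.
- stu_id=4: 6 matching r row(s), so 6 row(s) emitted.
- stu_id=5: 4 matching r row(s), so 4 row(s) emitted.
Total: 30 rows.

30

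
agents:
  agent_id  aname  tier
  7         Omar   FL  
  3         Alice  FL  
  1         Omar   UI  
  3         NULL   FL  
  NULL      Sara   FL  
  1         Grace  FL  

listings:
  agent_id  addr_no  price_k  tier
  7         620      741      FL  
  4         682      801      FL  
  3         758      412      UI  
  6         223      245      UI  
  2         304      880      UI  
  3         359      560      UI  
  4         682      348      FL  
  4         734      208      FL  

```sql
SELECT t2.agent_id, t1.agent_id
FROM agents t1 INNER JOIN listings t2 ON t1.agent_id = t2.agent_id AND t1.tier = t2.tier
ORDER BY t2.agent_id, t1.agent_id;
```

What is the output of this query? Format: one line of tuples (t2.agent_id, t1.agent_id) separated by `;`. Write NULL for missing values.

(7, 7)

INNER JOIN keeps only pairs where the ON condition holds.
Matching on t1.agent_id = t2.agent_id AND t1.tier = t2.tier. A NULL in a compared column never satisfies the condition.
- t1 row (agent_id=7, tier=FL): matches 1 t2 row(s) → 1 output row(s).
- t1 row (agent_id=3, tier=FL): no match → dropped.
- t1 row (agent_id=1, tier=UI): no match → dropped.
- t1 row (agent_id=3, tier=FL): no match → dropped.
- t1 row (agent_id=NULL, tier=FL): no match → dropped.
- t1 row (agent_id=1, tier=FL): no match → dropped.
After projecting and ordering:
t2.agent_id | t1.agent_id
7 | 7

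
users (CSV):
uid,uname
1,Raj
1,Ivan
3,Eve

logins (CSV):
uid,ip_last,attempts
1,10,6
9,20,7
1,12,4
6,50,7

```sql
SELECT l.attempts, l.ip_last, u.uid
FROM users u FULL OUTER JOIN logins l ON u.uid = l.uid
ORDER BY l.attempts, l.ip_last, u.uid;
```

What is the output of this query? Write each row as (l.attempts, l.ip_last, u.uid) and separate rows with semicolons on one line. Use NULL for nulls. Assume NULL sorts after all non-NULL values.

FULL OUTER JOIN keeps every row from both sides; unmatched rows get NULL for the other side's columns.
Matching on u.uid = l.uid.
Matched pairs: 4; unmatched u rows kept: 1; unmatched l rows kept: 2.

(4, 12, 1); (4, 12, 1); (6, 10, 1); (6, 10, 1); (7, 20, NULL); (7, 50, NULL); (NULL, NULL, 3)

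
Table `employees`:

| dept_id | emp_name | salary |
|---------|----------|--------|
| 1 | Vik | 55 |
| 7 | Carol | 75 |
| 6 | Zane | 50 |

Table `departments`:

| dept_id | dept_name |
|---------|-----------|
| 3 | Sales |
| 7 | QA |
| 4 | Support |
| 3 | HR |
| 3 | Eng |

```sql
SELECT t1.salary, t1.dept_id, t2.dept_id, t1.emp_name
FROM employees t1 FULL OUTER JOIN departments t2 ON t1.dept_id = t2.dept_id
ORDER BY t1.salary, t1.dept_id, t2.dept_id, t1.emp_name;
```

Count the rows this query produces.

7

FULL OUTER JOIN keeps every row from both sides; unmatched rows get NULL for the other side's columns.
Matching on t1.dept_id = t2.dept_id.
- t1 (dept_id=1) has no partner → padded with NULL.
- t1 (dept_id=7) pairs with 1 row(s) of t2.
- t1 (dept_id=6) has no partner → padded with NULL.
- 4 row(s) from t2 found no t1 partner → padded with NULL.
Total: 1 matched + 6 padded = 7 rows.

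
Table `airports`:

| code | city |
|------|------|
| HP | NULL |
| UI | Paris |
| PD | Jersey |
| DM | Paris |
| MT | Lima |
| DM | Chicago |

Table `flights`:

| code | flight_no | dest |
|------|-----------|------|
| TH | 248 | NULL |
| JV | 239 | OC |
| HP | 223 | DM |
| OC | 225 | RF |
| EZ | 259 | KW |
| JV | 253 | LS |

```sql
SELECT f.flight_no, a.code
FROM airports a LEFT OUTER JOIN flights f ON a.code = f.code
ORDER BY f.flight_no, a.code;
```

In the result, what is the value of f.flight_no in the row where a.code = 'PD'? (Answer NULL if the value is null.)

NULL

LEFT JOIN keeps every row from `airports`; unmatched rows get NULL for `flights`'s columns.
Matching on a.code = f.code.
- a row (code=HP): matches 1 f row(s) → 1 output row(s).
- a row (code=UI): no match → kept, f columns NULL.
- a row (code=PD): no match → kept, f columns NULL.
- a row (code=DM): no match → kept, f columns NULL.
- a row (code=MT): no match → kept, f columns NULL.
- a row (code=DM): no match → kept, f columns NULL.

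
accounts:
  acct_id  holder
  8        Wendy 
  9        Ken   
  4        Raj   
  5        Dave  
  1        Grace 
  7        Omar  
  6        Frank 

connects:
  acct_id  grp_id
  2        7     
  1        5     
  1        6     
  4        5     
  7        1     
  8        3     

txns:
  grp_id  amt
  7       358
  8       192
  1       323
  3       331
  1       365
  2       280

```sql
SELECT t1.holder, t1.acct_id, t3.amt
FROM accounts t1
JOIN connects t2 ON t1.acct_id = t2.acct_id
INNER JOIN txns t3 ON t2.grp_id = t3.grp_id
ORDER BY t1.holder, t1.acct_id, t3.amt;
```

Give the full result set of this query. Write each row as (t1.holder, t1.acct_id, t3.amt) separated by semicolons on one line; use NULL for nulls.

Evaluate left to right. First `accounts t1 INNER JOIN connects t2` on acct_id: 5 row(s).
Then INNER JOIN `txns t3` on grp_id: keep only rows whose t2.grp_id appears in t3.

(Omar, 7, 323); (Omar, 7, 365); (Wendy, 8, 331)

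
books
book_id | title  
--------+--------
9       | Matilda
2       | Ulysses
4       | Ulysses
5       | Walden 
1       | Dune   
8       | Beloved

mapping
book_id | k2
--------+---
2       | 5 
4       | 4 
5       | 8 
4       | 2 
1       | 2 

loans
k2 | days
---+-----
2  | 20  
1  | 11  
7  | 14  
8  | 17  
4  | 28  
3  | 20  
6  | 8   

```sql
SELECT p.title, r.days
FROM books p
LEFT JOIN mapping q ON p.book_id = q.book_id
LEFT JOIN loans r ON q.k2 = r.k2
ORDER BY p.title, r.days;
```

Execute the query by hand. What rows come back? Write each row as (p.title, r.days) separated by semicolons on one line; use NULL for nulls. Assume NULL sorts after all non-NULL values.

(Beloved, NULL); (Dune, 20); (Matilda, NULL); (Ulysses, 20); (Ulysses, 28); (Ulysses, NULL); (Walden, 17)

Evaluate left to right. First `books p LEFT JOIN mapping q` on book_id: 7 row(s).
Then LEFT JOIN `loans r` on k2: each of those 7 rows is kept; rows whose q.k2 has no match in r get NULL for r's columns.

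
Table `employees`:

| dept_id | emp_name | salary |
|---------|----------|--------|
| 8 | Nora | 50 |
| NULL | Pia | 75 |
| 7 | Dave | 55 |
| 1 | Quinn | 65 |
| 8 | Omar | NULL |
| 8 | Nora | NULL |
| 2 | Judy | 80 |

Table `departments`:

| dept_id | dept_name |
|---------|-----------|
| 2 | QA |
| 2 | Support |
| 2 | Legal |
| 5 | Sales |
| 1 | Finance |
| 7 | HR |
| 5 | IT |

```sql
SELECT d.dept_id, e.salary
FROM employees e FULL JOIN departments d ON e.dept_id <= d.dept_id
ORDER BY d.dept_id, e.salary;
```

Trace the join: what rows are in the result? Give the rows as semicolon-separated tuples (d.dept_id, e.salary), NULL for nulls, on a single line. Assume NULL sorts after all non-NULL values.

FULL OUTER JOIN keeps every row from both sides; unmatched rows get NULL for the other side's columns.
Matching on e.dept_id <= d.dept_id. A NULL in a compared column never satisfies the condition.
- dept_id=8: no d row matches, row kept with d columns NULL.
- dept_id=NULL: no d row matches, row kept with d columns NULL.
- dept_id=7: 1 matching d row(s), so 1 row(s) emitted.
- dept_id=1: 7 matching d row(s), so 7 row(s) emitted.
- dept_id=8: no d row matches, row kept with d columns NULL.
- dept_id=8: no d row matches, row kept with d columns NULL.
- dept_id=2: 6 matching d row(s), so 6 row(s) emitted.

(1, 65); (2, 65); (2, 65); (2, 65); (2, 80); (2, 80); (2, 80); (5, 65); (5, 65); (5, 80); (5, 80); (7, 55); (7, 65); (7, 80); (NULL, 50); (NULL, 75); (NULL, NULL); (NULL, NULL)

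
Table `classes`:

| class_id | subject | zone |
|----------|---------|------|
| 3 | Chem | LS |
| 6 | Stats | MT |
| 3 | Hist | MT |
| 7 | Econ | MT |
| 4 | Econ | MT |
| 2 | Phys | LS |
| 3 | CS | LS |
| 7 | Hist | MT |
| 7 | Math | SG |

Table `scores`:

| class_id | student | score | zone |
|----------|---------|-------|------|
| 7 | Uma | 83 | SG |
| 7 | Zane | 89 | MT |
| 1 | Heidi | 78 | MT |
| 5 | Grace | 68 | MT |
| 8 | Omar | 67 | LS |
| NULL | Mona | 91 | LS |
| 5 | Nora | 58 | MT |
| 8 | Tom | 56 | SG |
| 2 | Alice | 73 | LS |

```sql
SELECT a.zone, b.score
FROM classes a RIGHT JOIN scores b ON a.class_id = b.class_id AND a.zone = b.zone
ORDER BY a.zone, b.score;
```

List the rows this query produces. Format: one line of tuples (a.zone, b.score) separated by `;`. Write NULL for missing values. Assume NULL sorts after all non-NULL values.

(LS, 73); (MT, 89); (MT, 89); (SG, 83); (NULL, 56); (NULL, 58); (NULL, 67); (NULL, 68); (NULL, 78); (NULL, 91)

RIGHT JOIN keeps every row from `scores`; unmatched rows get NULL for `classes`'s columns.
Matching on a.class_id = b.class_id AND a.zone = b.zone. A NULL in a compared column never satisfies the condition.
- a[0] class_id=3, zone=LS → no match.
- a[1] class_id=6, zone=MT → no match.
- a[2] class_id=3, zone=MT → no match.
- a[3] class_id=7, zone=MT → 1 match(es) in b → 1 row(s).
- a[4] class_id=4, zone=MT → no match.
- a[5] class_id=2, zone=LS → 1 match(es) in b → 1 row(s).
- a[6] class_id=3, zone=LS → no match.
- a[7] class_id=7, zone=MT → 1 match(es) in b → 1 row(s).
- a[8] class_id=7, zone=SG → 1 match(es) in b → 1 row(s).
- 6 b row(s) had no a match → kept, a columns NULL.
After projecting and ordering:
a.zone | b.score
LS | 73
MT | 89
MT | 89
SG | 83
NULL | 56
NULL | 58
NULL | 67
NULL | 68
NULL | 78
NULL | 91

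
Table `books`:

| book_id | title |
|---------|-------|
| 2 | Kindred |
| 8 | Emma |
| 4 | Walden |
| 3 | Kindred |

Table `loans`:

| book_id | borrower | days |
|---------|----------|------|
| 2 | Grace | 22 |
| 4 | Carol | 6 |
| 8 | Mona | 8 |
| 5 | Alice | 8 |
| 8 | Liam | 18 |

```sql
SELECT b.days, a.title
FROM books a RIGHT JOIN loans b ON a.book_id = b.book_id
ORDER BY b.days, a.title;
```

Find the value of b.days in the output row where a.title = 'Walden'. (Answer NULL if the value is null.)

RIGHT JOIN keeps every row from `loans`; unmatched rows get NULL for `books`'s columns.
Matching on a.book_id = b.book_id.
Matched pairs: 4; unmatched b rows kept: 1.

6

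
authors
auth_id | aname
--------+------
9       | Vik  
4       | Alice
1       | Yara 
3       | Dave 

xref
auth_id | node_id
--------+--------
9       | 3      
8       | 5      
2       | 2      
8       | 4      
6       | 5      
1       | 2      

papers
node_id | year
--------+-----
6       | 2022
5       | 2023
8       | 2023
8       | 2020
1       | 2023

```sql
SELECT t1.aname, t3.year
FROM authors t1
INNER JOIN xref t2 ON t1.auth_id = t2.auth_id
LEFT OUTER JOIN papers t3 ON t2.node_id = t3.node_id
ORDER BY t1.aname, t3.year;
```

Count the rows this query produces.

2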